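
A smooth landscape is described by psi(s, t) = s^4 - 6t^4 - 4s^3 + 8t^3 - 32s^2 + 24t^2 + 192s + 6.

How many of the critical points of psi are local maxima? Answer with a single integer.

psi separates as a function of s plus a function of t, so ∇psi=0 decouples.
∂psi/∂s = 4(s - 4)(s - 3)(s + 4) = 0 at s ∈ {-4, 3, 4}; ∂psi/∂t = -24t(t - 2)(t + 1) = 0 at t ∈ {-1, 0, 2}.
The Hessian is diagonal: diag(psi_ss, psi_tt). Second derivatives: psi_ss(-4)=224, psi_ss(3)=-28, psi_ss(4)=32; psi_tt(-1)=-72, psi_tt(0)=48, psi_tt(2)=-144.
Local maxima occur where both diagonal entries negative: (3, -1), (3, 2). Count: 2.

2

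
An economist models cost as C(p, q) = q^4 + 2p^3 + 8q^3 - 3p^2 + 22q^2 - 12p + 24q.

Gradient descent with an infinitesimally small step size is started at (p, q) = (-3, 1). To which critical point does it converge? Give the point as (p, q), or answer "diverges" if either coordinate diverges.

diverges

C is separable, so gradient descent decouples: p follows -∂C/∂p, q follows -∂C/∂q.
∂C/∂p = 6(p - 2)(p + 1); at p=-3 this is 60, so p decreases.
∂C/∂q = 4(q + 1)(q + 2)(q + 3); at q=1 this is 96, so q decreases.
The p-coordinate has no critical point in that direction and runs off to infinity.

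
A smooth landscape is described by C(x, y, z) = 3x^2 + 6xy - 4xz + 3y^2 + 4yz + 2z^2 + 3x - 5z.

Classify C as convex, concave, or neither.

C is quadratic, so its Hessian is the constant matrix H = [[6, 6, -4], [6, 6, 4], [-4, 4, 4]].
Leading principal minors: 6, 0, -384.
Neither pattern holds ⇒ H is indefinite ⇒ neither convex nor concave.

neither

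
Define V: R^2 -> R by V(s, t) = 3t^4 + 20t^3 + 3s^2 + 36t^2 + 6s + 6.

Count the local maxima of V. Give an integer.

V separates as a function of s plus a function of t, so ∇V=0 decouples.
∂V/∂s = 6(s + 1) = 0 at s ∈ {-1}; ∂V/∂t = 12t(t + 2)(t + 3) = 0 at t ∈ {-3, -2, 0}.
The Hessian is diagonal: diag(V_ss, V_tt). Second derivatives: V_ss(-1)=6; V_tt(-3)=36, V_tt(-2)=-24, V_tt(0)=72.
Local maxima occur where both diagonal entries negative: none. Count: 0.

0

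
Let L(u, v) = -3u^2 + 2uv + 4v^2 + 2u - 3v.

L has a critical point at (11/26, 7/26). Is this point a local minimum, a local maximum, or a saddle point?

The Hessian of L is constant: H = [[-6, 2], [2, 8]].
det(H) = (-6)·8 − 2² = -52.
Since det(H) < 0, H is indefinite and the critical point is a saddle point.

saddle point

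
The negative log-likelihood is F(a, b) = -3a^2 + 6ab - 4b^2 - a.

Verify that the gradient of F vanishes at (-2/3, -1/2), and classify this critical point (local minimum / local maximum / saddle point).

local maximum

∇F = (-6a + 6b - 1, 6a - 8b); substituting (-2/3, -1/2) gives ∇F = (0, 0), so (-2/3, -1/2) is indeed a critical point.
The Hessian of F is constant: H = [[-6, 6], [6, -8]].
det(H) = (-6)·(-8) − 6² = 12.
det(H) > 0 and tr(H) = -14 < 0, so H is negative definite and the point is a local maximum.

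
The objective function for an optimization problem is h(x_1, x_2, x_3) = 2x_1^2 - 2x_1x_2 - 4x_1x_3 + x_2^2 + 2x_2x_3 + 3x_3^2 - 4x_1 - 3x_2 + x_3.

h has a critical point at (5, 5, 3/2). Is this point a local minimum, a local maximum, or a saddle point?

The Hessian is constant: H = [[4, -2, -4], [-2, 2, 2], [-4, 2, 6]].
Leading principal minors: Δ₁ = 4, Δ₂ = 4, Δ₃ = 8.
All leading minors are positive, so H is positive definite: a local minimum.

local minimum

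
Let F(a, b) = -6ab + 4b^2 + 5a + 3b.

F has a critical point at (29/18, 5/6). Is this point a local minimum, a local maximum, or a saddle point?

saddle point

The Hessian of F is constant: H = [[0, -6], [-6, 8]].
det(H) = 0·8 − (-6)² = -36.
Since det(H) < 0, H is indefinite and the critical point is a saddle point.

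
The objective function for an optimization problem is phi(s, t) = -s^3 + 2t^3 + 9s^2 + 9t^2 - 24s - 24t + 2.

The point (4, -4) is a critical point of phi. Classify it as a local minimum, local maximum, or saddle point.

The mixed partial ∂²phi/∂s∂t is 0, so the Hessian at any point is diag(phi_ss, phi_tt) = diag(6(-s + 3), 6(2t + 3)).
At (4, -4): H = diag(-6, -30).
Both eigenvalues are negative, so H is negative definite: a local maximum.

local maximum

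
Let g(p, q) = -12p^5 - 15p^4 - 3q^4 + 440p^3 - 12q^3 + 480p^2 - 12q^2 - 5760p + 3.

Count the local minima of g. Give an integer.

g separates as a function of p plus a function of q, so ∇g=0 decouples.
∂g/∂p = -60(p - 4)(p - 2)(p + 3)(p + 4) = 0 at p ∈ {-4, -3, 2, 4}; ∂g/∂q = -12q(q + 1)(q + 2) = 0 at q ∈ {-2, -1, 0}.
The Hessian is diagonal: diag(g_pp, g_qq). Second derivatives: g_pp(-4)=2880, g_pp(-3)=-2100, g_pp(2)=3600, g_pp(4)=-6720; g_qq(-2)=-24, g_qq(-1)=12, g_qq(0)=-24.
Local minima occur where both diagonal entries positive: (-4, -1), (2, -1). Count: 2.

2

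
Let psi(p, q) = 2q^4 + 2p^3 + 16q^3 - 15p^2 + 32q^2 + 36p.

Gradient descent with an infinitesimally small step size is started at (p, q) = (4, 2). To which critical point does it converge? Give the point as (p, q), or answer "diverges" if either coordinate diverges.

(3, 0)

psi is separable, so gradient descent decouples: p follows -∂psi/∂p, q follows -∂psi/∂q.
∂psi/∂p = 6(p - 3)(p - 2); at p=4 this is 12, so p decreases.
∂psi/∂q = 8q(q + 2)(q + 4); at q=2 this is 384, so q decreases.
p converges to its nearest critical value 3 (a local min of the p-part); q converges to 0. The iterate converges to (3, 0).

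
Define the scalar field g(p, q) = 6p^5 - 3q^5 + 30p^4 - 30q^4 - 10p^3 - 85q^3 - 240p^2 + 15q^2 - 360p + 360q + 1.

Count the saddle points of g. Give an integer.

g separates as a function of p plus a function of q, so ∇g=0 decouples.
∂g/∂p = 30(p - 2)(p + 1)(p + 2)(p + 3) = 0 at p ∈ {-3, -2, -1, 2}; ∂g/∂q = -15(q - 1)(q + 2)(q + 3)(q + 4) = 0 at q ∈ {-4, -3, -2, 1}.
The Hessian is diagonal: diag(g_pp, g_qq). Second derivatives: g_pp(-3)=-300, g_pp(-2)=120, g_pp(-1)=-180, g_pp(2)=1800; g_qq(-4)=150, g_qq(-3)=-60, g_qq(-2)=90, g_qq(1)=-900.
Saddle points occur where the two diagonal entries have opposite signs: (-3, -4), (-3, -2), (-2, -3), (-2, 1), (-1, -4), (-1, -2), (2, -3), (2, 1). Count: 8.

8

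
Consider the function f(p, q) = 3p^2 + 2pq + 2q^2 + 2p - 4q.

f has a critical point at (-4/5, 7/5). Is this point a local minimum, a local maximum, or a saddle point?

local minimum

The Hessian of f is constant: H = [[6, 2], [2, 4]].
det(H) = 6·4 − 2² = 20.
det(H) > 0 and tr(H) = 10 > 0, so H is positive definite and the point is a local minimum.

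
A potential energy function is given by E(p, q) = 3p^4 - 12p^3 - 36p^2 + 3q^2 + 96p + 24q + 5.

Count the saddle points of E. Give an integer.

E separates as a function of p plus a function of q, so ∇E=0 decouples.
∂E/∂p = 12(p - 4)(p - 1)(p + 2) = 0 at p ∈ {-2, 1, 4}; ∂E/∂q = 6(q + 4) = 0 at q ∈ {-4}.
The Hessian is diagonal: diag(E_pp, E_qq). Second derivatives: E_pp(-2)=216, E_pp(1)=-108, E_pp(4)=216; E_qq(-4)=6.
Saddle points occur where the two diagonal entries have opposite signs: (1, -4). Count: 1.

1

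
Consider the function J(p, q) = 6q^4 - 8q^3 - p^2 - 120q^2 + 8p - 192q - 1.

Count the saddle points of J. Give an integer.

2

J separates as a function of p plus a function of q, so ∇J=0 decouples.
∂J/∂p = -2(p - 4) = 0 at p ∈ {4}; ∂J/∂q = 24(q - 4)(q + 1)(q + 2) = 0 at q ∈ {-2, -1, 4}.
The Hessian is diagonal: diag(J_pp, J_qq). Second derivatives: J_pp(4)=-2; J_qq(-2)=144, J_qq(-1)=-120, J_qq(4)=720.
Saddle points occur where the two diagonal entries have opposite signs: (4, -2), (4, 4). Count: 2.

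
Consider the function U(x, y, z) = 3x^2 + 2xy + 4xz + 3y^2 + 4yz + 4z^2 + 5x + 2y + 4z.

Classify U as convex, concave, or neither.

U is quadratic, so its Hessian is the constant matrix H = [[6, 2, 4], [2, 6, 4], [4, 4, 8]].
Leading principal minors: 6, 32, 128.
All positive ⇒ H ≻ 0 ⇒ convex.

convex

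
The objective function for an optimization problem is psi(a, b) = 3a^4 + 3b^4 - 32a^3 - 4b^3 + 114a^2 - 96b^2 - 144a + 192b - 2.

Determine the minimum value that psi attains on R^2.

psi(a,b) separates as P(a) + Q(b) − 2, so its minimum is min P + min Q − 2.
P'(a) = 12(a - 4)(a - 3)(a - 1) vanishes at a ∈ {1, 3, 4}; Q'(b) = 12(b - 4)(b - 1)(b + 4) vanishes at b ∈ {-4, 1, 4}.
Local minima of P (where P''>0): P(1)=-59, P(4)=-32. Local minima of Q: Q(-4)=-1280, Q(4)=-256.
So the global minimum of psi is P(1) + Q(-4) − 2 = -59 − 1280 − 2 = -1341, attained at (1, -4).

-1341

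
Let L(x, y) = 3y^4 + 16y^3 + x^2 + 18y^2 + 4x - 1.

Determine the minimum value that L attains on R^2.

L(x,y) separates as P(x) + Q(y) − 1, so its minimum is min P + min Q − 1.
P'(x) = 2x + 4 vanishes at x ∈ {-2}; Q'(y) = 12y(y + 1)(y + 3) vanishes at y ∈ {-3, -1, 0}.
Local minima of P (where P''>0): P(-2)=-4. Local minima of Q: Q(-3)=-27, Q(0)=0.
So the global minimum of L is P(-2) + Q(-3) − 1 = -4 − 27 − 1 = -32, attained at (-2, -3).

-32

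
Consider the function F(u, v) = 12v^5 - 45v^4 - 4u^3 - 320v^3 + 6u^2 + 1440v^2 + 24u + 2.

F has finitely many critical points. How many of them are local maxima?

F separates as a function of u plus a function of v, so ∇F=0 decouples.
∂F/∂u = -12(u - 2)(u + 1) = 0 at u ∈ {-1, 2}; ∂F/∂v = 60v(v - 4)(v - 3)(v + 4) = 0 at v ∈ {-4, 0, 3, 4}.
The Hessian is diagonal: diag(F_uu, F_vv). Second derivatives: F_uu(-1)=36, F_uu(2)=-36; F_vv(-4)=-13440, F_vv(0)=2880, F_vv(3)=-1260, F_vv(4)=1920.
Local maxima occur where both diagonal entries negative: (2, -4), (2, 3). Count: 2.

2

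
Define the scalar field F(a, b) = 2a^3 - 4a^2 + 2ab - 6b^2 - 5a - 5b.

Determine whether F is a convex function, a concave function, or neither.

The term 2a^3 is cubic, so the Hessian is not constant.
∂²F/∂a² = 12a - 8, which takes both signs as a varies (negative for sufficiently negative a). A diagonal entry of the Hessian changing sign means the Hessian is neither positive- nor negative-semidefinite on all of R^2.

neither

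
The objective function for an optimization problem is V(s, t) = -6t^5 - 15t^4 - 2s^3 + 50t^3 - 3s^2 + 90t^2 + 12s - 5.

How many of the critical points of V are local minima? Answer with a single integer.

2

V separates as a function of s plus a function of t, so ∇V=0 decouples.
∂V/∂s = -6(s - 1)(s + 2) = 0 at s ∈ {-2, 1}; ∂V/∂t = -30t(t - 2)(t + 1)(t + 3) = 0 at t ∈ {-3, -1, 0, 2}.
The Hessian is diagonal: diag(V_ss, V_tt). Second derivatives: V_ss(-2)=18, V_ss(1)=-18; V_tt(-3)=900, V_tt(-1)=-180, V_tt(0)=180, V_tt(2)=-900.
Local minima occur where both diagonal entries positive: (-2, -3), (-2, 0). Count: 2.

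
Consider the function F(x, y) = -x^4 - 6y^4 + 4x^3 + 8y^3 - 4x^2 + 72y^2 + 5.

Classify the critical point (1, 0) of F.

local minimum

The mixed partial ∂²F/∂x∂y is 0, so the Hessian at any point is diag(F_xx, F_yy) = diag(4(-3x^2 + 6x - 2), 24(-3y^2 + 2y + 6)).
At (1, 0): H = diag(4, 144).
Both eigenvalues are positive, so H is positive definite: a local minimum.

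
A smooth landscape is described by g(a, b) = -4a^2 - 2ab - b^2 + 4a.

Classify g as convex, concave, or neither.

g is quadratic, so its Hessian is the constant matrix H = [[-8, -2], [-2, -2]].
det(H) = 12, tr(H) = -10.
det(H) > 0 and tr(H) < 0, so H is negative definite everywhere: concave.

concave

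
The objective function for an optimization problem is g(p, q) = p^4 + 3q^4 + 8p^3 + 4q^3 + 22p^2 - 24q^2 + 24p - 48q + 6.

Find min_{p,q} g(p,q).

g(p,q) separates as A(p) + B(q) + 6, so its minimum is min A + min B + 6.
A'(p) = 4(p + 1)(p + 2)(p + 3) vanishes at p ∈ {-3, -2, -1}; B'(q) = 12(q - 2)(q + 1)(q + 2) vanishes at q ∈ {-2, -1, 2}.
Local minima of A (where A''>0): A(-3)=-9, A(-1)=-9. Local minima of B: B(-2)=16, B(2)=-112.
So the global minimum of g is A(-3) + B(2) + 6 = -9 − 112 + 6 = -115, attained at (-3, 2).

-115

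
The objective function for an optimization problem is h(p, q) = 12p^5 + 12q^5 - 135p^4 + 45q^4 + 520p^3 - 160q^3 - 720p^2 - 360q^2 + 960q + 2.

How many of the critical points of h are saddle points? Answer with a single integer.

h separates as a function of p plus a function of q, so ∇h=0 decouples.
∂h/∂p = 60p(p - 4)(p - 3)(p - 2) = 0 at p ∈ {0, 2, 3, 4}; ∂h/∂q = 60(q - 2)(q - 1)(q + 2)(q + 4) = 0 at q ∈ {-4, -2, 1, 2}.
The Hessian is diagonal: diag(h_pp, h_qq). Second derivatives: h_pp(0)=-1440, h_pp(2)=240, h_pp(3)=-180, h_pp(4)=480; h_qq(-4)=-3600, h_qq(-2)=1440, h_qq(1)=-900, h_qq(2)=1440.
Saddle points occur where the two diagonal entries have opposite signs: (0, -2), (0, 2), (2, -4), (2, 1), (3, -2), (3, 2), (4, -4), (4, 1). Count: 8.

8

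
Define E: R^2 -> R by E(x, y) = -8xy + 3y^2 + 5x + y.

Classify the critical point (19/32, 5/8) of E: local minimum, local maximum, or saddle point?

saddle point

The Hessian of E is constant: H = [[0, -8], [-8, 6]].
det(H) = 0·6 − (-8)² = -64.
Since det(H) < 0, H is indefinite and the critical point is a saddle point.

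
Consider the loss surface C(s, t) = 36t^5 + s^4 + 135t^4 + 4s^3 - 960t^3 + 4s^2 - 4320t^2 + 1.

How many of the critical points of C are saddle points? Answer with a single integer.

C separates as a function of s plus a function of t, so ∇C=0 decouples.
∂C/∂s = 4s(s + 1)(s + 2) = 0 at s ∈ {-2, -1, 0}; ∂C/∂t = 180t(t - 4)(t + 3)(t + 4) = 0 at t ∈ {-4, -3, 0, 4}.
The Hessian is diagonal: diag(C_ss, C_tt). Second derivatives: C_ss(-2)=8, C_ss(-1)=-4, C_ss(0)=8; C_tt(-4)=-5760, C_tt(-3)=3780, C_tt(0)=-8640, C_tt(4)=40320.
Saddle points occur where the two diagonal entries have opposite signs: (-2, -4), (-2, 0), (-1, -3), (-1, 4), (0, -4), (0, 0). Count: 6.

6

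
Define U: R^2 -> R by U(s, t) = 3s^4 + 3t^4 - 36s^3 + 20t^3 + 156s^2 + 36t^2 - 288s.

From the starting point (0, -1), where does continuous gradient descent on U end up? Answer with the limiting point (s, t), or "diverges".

(2, 0)

U is separable, so gradient descent decouples: s follows -∂U/∂s, t follows -∂U/∂t.
∂U/∂s = 12(s - 4)(s - 3)(s - 2); at s=0 this is -288, so s increases.
∂U/∂t = 12t(t + 2)(t + 3); at t=-1 this is -24, so t increases.
s converges to its nearest critical value 2 (a local min of the s-part); t converges to 0. The iterate converges to (2, 0).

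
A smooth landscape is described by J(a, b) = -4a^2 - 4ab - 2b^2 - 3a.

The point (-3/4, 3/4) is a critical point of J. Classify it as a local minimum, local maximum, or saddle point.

The Hessian of J is constant: H = [[-8, -4], [-4, -4]].
det(H) = (-8)·(-4) − (-4)² = 16.
det(H) > 0 and tr(H) = -12 < 0, so H is negative definite and the point is a local maximum.

local maximum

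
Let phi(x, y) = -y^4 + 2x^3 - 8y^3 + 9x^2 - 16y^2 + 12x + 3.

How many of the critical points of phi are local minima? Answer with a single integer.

1

phi separates as a function of x plus a function of y, so ∇phi=0 decouples.
∂phi/∂x = 6(x + 1)(x + 2) = 0 at x ∈ {-2, -1}; ∂phi/∂y = -4y(y + 2)(y + 4) = 0 at y ∈ {-4, -2, 0}.
The Hessian is diagonal: diag(phi_xx, phi_yy). Second derivatives: phi_xx(-2)=-6, phi_xx(-1)=6; phi_yy(-4)=-32, phi_yy(-2)=16, phi_yy(0)=-32.
Local minima occur where both diagonal entries positive: (-1, -2). Count: 1.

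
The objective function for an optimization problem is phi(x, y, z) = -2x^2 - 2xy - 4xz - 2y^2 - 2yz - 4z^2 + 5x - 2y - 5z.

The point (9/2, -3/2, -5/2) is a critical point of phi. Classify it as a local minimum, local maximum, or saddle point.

local maximum

The Hessian is constant: H = [[-4, -2, -4], [-2, -4, -2], [-4, -2, -8]].
Leading principal minors: Δ₁ = -4, Δ₂ = 12, Δ₃ = -48.
The minors alternate sign starting negative (−, +, −), so H is negative definite: a local maximum.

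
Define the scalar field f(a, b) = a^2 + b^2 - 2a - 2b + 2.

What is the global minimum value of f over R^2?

f(a,b) separates as P(a) + Q(b) + 2, so its minimum is min P + min Q + 2.
P'(a) = 2a - 2 vanishes at a ∈ {1}; Q'(b) = 2b - 2 vanishes at b ∈ {1}.
Local minima of P (where P''>0): P(1)=-1. Local minima of Q: Q(1)=-1.
So the global minimum of f is P(1) + Q(1) + 2 = -1 − 1 + 2 = 0, attained at (1, 1).

0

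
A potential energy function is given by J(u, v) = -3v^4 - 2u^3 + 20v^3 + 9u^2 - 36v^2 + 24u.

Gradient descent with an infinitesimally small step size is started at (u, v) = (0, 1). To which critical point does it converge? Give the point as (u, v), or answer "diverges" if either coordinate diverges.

(-1, 2)

J is separable, so gradient descent decouples: u follows -∂J/∂u, v follows -∂J/∂v.
∂J/∂u = -6(u - 4)(u + 1); at u=0 this is 24, so u decreases.
∂J/∂v = -12v(v - 3)(v - 2); at v=1 this is -24, so v increases.
u converges to its nearest critical value -1 (a local min of the u-part); v converges to 2. The iterate converges to (-1, 2).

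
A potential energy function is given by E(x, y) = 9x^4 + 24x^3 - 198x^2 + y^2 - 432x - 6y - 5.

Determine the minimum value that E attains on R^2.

E(x,y) separates as P(x) + Q(y) − 5, so its minimum is min P + min Q − 5.
P'(x) = 36(x - 3)(x + 1)(x + 4) vanishes at x ∈ {-4, -1, 3}; Q'(y) = 2y - 6 vanishes at y ∈ {3}.
Local minima of P (where P''>0): P(-4)=-672, P(3)=-1701. Local minima of Q: Q(3)=-9.
So the global minimum of E is P(3) + Q(3) − 5 = -1701 − 9 − 5 = -1715, attained at (3, 3).

-1715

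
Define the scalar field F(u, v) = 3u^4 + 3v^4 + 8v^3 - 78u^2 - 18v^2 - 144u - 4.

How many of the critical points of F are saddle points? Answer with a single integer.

4

F separates as a function of u plus a function of v, so ∇F=0 decouples.
∂F/∂u = 12(u - 4)(u + 1)(u + 3) = 0 at u ∈ {-3, -1, 4}; ∂F/∂v = 12v(v - 1)(v + 3) = 0 at v ∈ {-3, 0, 1}.
The Hessian is diagonal: diag(F_uu, F_vv). Second derivatives: F_uu(-3)=168, F_uu(-1)=-120, F_uu(4)=420; F_vv(-3)=144, F_vv(0)=-36, F_vv(1)=48.
Saddle points occur where the two diagonal entries have opposite signs: (-3, 0), (-1, -3), (-1, 1), (4, 0). Count: 4.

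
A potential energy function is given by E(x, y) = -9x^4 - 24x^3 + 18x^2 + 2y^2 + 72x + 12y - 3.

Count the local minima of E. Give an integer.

E separates as a function of x plus a function of y, so ∇E=0 decouples.
∂E/∂x = -36(x - 1)(x + 1)(x + 2) = 0 at x ∈ {-2, -1, 1}; ∂E/∂y = 4(y + 3) = 0 at y ∈ {-3}.
The Hessian is diagonal: diag(E_xx, E_yy). Second derivatives: E_xx(-2)=-108, E_xx(-1)=72, E_xx(1)=-216; E_yy(-3)=4.
Local minima occur where both diagonal entries positive: (-1, -3). Count: 1.

1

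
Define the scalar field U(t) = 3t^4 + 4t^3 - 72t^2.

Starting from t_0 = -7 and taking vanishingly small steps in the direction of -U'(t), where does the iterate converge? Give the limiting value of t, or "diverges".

-4

U'(t) = 12t(t - 3)(t + 4), so U'(-7) = -2520.
Gradient descent moves in the -U' direction, i.e. t is increasing.
The nearest critical point in that direction is t = -4, where U'' = 336 > 0 (a local minimum). The iterate converges there.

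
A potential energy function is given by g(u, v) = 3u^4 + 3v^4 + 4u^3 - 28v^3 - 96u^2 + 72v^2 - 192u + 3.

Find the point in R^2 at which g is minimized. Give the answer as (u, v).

g(u,v) separates as P(u) + Q(v) + 3, so its minimum is min P + min Q + 3.
P'(u) = 12(u - 4)(u + 1)(u + 4) vanishes at u ∈ {-4, -1, 4}; Q'(v) = 12v(v - 4)(v - 3) vanishes at v ∈ {0, 3, 4}.
Local minima of P (where P''>0): P(-4)=-256, P(4)=-1280. Local minima of Q: Q(0)=0, Q(4)=128.
So the global minimum of g is P(4) + Q(0) + 3 = -1280 + 0 + 3 = -1277, attained at (4, 0).

(4, 0)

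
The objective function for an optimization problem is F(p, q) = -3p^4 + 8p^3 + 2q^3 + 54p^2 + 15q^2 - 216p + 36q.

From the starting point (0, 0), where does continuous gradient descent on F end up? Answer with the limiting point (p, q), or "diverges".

F is separable, so gradient descent decouples: p follows -∂F/∂p, q follows -∂F/∂q.
∂F/∂p = -12(p - 3)(p - 2)(p + 3); at p=0 this is -216, so p increases.
∂F/∂q = 6(q + 2)(q + 3); at q=0 this is 36, so q decreases.
p converges to its nearest critical value 2 (a local min of the p-part); q converges to -2. The iterate converges to (2, -2).

(2, -2)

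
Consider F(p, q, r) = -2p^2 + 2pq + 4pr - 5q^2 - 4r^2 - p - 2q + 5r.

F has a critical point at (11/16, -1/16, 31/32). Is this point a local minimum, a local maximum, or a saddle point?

The Hessian is constant: H = [[-4, 2, 4], [2, -10, 0], [4, 0, -8]].
Leading principal minors: Δ₁ = -4, Δ₂ = 36, Δ₃ = -128.
The minors alternate sign starting negative (−, +, −), so H is negative definite: a local maximum.

local maximum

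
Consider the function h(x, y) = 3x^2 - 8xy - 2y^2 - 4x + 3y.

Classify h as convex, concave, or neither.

neither

h is quadratic, so its Hessian is the constant matrix H = [[6, -8], [-8, -4]].
det(H) = -88, tr(H) = 2.
det(H) < 0, so H is indefinite: neither convex nor concave.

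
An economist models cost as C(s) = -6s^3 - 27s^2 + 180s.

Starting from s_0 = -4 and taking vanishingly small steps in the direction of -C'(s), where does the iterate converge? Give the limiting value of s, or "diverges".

-5

C'(s) = -18(s - 2)(s + 5), so C'(-4) = 108.
Gradient descent moves in the -C' direction, i.e. s is decreasing.
The nearest critical point in that direction is s = -5, where C'' = 126 > 0 (a local minimum). The iterate converges there.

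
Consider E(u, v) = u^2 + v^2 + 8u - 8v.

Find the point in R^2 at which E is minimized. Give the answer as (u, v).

(-4, 4)

E(u,v) separates as P(u) + Q(v), so its minimum is min P + min Q.
P'(u) = 2u + 8 vanishes at u ∈ {-4}; Q'(v) = 2v - 8 vanishes at v ∈ {4}.
Local minima of P (where P''>0): P(-4)=-16. Local minima of Q: Q(4)=-16.
So the global minimum of E is P(-4) + Q(4) = -16 − 16 = -32, attained at (-4, 4).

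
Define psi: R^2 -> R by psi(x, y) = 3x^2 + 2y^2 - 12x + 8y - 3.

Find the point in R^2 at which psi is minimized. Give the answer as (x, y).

(2, -2)

psi(x,y) separates as P(x) + Q(y) − 3, so its minimum is min P + min Q − 3.
P'(x) = 6x - 12 vanishes at x ∈ {2}; Q'(y) = 4y + 8 vanishes at y ∈ {-2}.
Local minima of P (where P''>0): P(2)=-12. Local minima of Q: Q(-2)=-8.
So the global minimum of psi is P(2) + Q(-2) − 3 = -12 − 8 − 3 = -23, attained at (2, -2).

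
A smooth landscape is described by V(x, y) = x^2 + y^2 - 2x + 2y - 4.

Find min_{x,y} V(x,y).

-6

V(x,y) separates as P(x) + Q(y) − 4, so its minimum is min P + min Q − 4.
P'(x) = 2x - 2 vanishes at x ∈ {1}; Q'(y) = 2y + 2 vanishes at y ∈ {-1}.
Local minima of P (where P''>0): P(1)=-1. Local minima of Q: Q(-1)=-1.
So the global minimum of V is P(1) + Q(-1) − 4 = -1 − 1 − 4 = -6, attained at (1, -1).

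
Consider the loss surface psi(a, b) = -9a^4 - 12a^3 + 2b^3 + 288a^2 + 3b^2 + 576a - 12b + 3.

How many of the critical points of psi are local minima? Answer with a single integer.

1

psi separates as a function of a plus a function of b, so ∇psi=0 decouples.
∂psi/∂a = -36(a - 4)(a + 1)(a + 4) = 0 at a ∈ {-4, -1, 4}; ∂psi/∂b = 6(b - 1)(b + 2) = 0 at b ∈ {-2, 1}.
The Hessian is diagonal: diag(psi_aa, psi_bb). Second derivatives: psi_aa(-4)=-864, psi_aa(-1)=540, psi_aa(4)=-1440; psi_bb(-2)=-18, psi_bb(1)=18.
Local minima occur where both diagonal entries positive: (-1, 1). Count: 1.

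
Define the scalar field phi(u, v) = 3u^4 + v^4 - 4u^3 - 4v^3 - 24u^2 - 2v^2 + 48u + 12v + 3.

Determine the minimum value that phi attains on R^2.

phi(u,v) separates as P(u) + Q(v) + 3, so its minimum is min P + min Q + 3.
P'(u) = 12(u - 2)(u - 1)(u + 2) vanishes at u ∈ {-2, 1, 2}; Q'(v) = 4(v - 3)(v - 1)(v + 1) vanishes at v ∈ {-1, 1, 3}.
Local minima of P (where P''>0): P(-2)=-112, P(2)=16. Local minima of Q: Q(-1)=-9, Q(3)=-9.
So the global minimum of phi is P(-2) + Q(-1) + 3 = -112 − 9 + 3 = -118, attained at (-2, -1).

-118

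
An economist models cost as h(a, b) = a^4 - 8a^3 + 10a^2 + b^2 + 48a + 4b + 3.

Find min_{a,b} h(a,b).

-30

h(a,b) separates as P(a) + Q(b) + 3, so its minimum is min P + min Q + 3.
P'(a) = 4(a - 4)(a - 3)(a + 1) vanishes at a ∈ {-1, 3, 4}; Q'(b) = 2b + 4 vanishes at b ∈ {-2}.
Local minima of P (where P''>0): P(-1)=-29, P(4)=96. Local minima of Q: Q(-2)=-4.
So the global minimum of h is P(-1) + Q(-2) + 3 = -29 − 4 + 3 = -30, attained at (-1, -2).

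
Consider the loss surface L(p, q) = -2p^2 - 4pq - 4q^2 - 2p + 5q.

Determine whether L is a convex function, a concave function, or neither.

concave

L is quadratic, so its Hessian is the constant matrix H = [[-4, -4], [-4, -8]].
det(H) = 16, tr(H) = -12.
det(H) > 0 and tr(H) < 0, so H is negative definite everywhere: concave.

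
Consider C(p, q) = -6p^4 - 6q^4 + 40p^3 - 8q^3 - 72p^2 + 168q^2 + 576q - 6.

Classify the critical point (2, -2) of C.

local minimum

The mixed partial ∂²C/∂p∂q is 0, so the Hessian at any point is diag(C_pp, C_qq) = diag(24(-3p^2 + 10p - 6), 24(-3q^2 - 2q + 14)).
At (2, -2): H = diag(48, 144).
Both eigenvalues are positive, so H is positive definite: a local minimum.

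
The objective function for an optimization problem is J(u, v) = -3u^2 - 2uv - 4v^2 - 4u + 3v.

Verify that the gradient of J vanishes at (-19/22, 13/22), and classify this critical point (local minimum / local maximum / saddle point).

∇J = (-6u - 2v - 4, -2u - 8v + 3); substituting (-19/22, 13/22) gives ∇J = (0, 0), so (-19/22, 13/22) is indeed a critical point.
The Hessian of J is constant: H = [[-6, -2], [-2, -8]].
det(H) = (-6)·(-8) − (-2)² = 44.
det(H) > 0 and tr(H) = -14 < 0, so H is negative definite and the point is a local maximum.

local maximum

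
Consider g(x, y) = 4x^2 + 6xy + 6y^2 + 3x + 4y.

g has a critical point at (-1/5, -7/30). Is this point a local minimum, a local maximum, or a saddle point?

The Hessian of g is constant: H = [[8, 6], [6, 12]].
det(H) = 8·12 − 6² = 60.
det(H) > 0 and tr(H) = 20 > 0, so H is positive definite and the point is a local minimum.

local minimum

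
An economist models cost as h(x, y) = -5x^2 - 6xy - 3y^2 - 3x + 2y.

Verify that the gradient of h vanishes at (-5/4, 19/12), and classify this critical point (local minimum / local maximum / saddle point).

local maximum

∇h = (-10x - 6y - 3, -6x - 6y + 2); substituting (-5/4, 19/12) gives ∇h = (0, 0), so (-5/4, 19/12) is indeed a critical point.
The Hessian of h is constant: H = [[-10, -6], [-6, -6]].
det(H) = (-10)·(-6) − (-6)² = 24.
det(H) > 0 and tr(H) = -16 < 0, so H is negative definite and the point is a local maximum.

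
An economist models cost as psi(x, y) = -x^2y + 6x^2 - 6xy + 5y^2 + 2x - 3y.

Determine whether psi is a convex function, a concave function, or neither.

neither

The term -x^2y is cubic, so the Hessian is not constant.
∂²psi/∂x² = -2y + 12, which takes both signs as y varies (negative for sufficiently large y). A diagonal entry of the Hessian changing sign means the Hessian is neither positive- nor negative-semidefinite on all of R^2.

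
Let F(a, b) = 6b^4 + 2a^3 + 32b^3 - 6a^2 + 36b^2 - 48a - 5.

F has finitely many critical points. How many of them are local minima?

F separates as a function of a plus a function of b, so ∇F=0 decouples.
∂F/∂a = 6(a - 4)(a + 2) = 0 at a ∈ {-2, 4}; ∂F/∂b = 24b(b + 1)(b + 3) = 0 at b ∈ {-3, -1, 0}.
The Hessian is diagonal: diag(F_aa, F_bb). Second derivatives: F_aa(-2)=-36, F_aa(4)=36; F_bb(-3)=144, F_bb(-1)=-48, F_bb(0)=72.
Local minima occur where both diagonal entries positive: (4, -3), (4, 0). Count: 2.

2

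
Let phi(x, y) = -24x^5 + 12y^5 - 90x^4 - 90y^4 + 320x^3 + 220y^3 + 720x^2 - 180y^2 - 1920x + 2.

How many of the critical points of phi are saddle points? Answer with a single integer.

8

phi separates as a function of x plus a function of y, so ∇phi=0 decouples.
∂phi/∂x = -120(x - 2)(x - 1)(x + 2)(x + 4) = 0 at x ∈ {-4, -2, 1, 2}; ∂phi/∂y = 60y(y - 3)(y - 2)(y - 1) = 0 at y ∈ {0, 1, 2, 3}.
The Hessian is diagonal: diag(phi_xx, phi_yy). Second derivatives: phi_xx(-4)=7200, phi_xx(-2)=-2880, phi_xx(1)=1800, phi_xx(2)=-2880; phi_yy(0)=-360, phi_yy(1)=120, phi_yy(2)=-120, phi_yy(3)=360.
Saddle points occur where the two diagonal entries have opposite signs: (-4, 0), (-4, 2), (-2, 1), (-2, 3), (1, 0), (1, 2), (2, 1), (2, 3). Count: 8.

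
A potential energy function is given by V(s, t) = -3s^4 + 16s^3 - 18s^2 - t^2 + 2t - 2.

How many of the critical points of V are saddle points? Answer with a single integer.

V separates as a function of s plus a function of t, so ∇V=0 decouples.
∂V/∂s = -12s(s - 3)(s - 1) = 0 at s ∈ {0, 1, 3}; ∂V/∂t = -2(t - 1) = 0 at t ∈ {1}.
The Hessian is diagonal: diag(V_ss, V_tt). Second derivatives: V_ss(0)=-36, V_ss(1)=24, V_ss(3)=-72; V_tt(1)=-2.
Saddle points occur where the two diagonal entries have opposite signs: (1, 1). Count: 1.

1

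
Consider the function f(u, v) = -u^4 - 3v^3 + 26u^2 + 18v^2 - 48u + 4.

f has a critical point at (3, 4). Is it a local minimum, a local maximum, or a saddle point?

The mixed partial ∂²f/∂u∂v is 0, so the Hessian at any point is diag(f_uu, f_vv) = diag(4(-3u^2 + 13), 18(-v + 2)).
At (3, 4): H = diag(-56, -36).
Both eigenvalues are negative, so H is negative definite: a local maximum.

local maximum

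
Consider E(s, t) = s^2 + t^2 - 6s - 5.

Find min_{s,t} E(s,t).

E(s,t) separates as P(s) + Q(t) − 5, so its minimum is min P + min Q − 5.
P'(s) = 2s - 6 vanishes at s ∈ {3}; Q'(t) = 2t vanishes at t ∈ {0}.
Local minima of P (where P''>0): P(3)=-9. Local minima of Q: Q(0)=0.
So the global minimum of E is P(3) + Q(0) − 5 = -9 + 0 − 5 = -14, attained at (3, 0).

-14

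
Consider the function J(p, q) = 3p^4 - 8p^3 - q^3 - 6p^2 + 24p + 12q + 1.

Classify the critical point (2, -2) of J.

The mixed partial ∂²J/∂p∂q is 0, so the Hessian at any point is diag(J_pp, J_qq) = diag(12(3p^2 - 4p - 1), -6q).
At (2, -2): H = diag(36, 12).
Both eigenvalues are positive, so H is positive definite: a local minimum.

local minimum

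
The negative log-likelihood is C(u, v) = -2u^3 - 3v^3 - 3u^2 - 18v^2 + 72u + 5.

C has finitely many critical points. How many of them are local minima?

C separates as a function of u plus a function of v, so ∇C=0 decouples.
∂C/∂u = -6(u - 3)(u + 4) = 0 at u ∈ {-4, 3}; ∂C/∂v = -9v(v + 4) = 0 at v ∈ {-4, 0}.
The Hessian is diagonal: diag(C_uu, C_vv). Second derivatives: C_uu(-4)=42, C_uu(3)=-42; C_vv(-4)=36, C_vv(0)=-36.
Local minima occur where both diagonal entries positive: (-4, -4). Count: 1.

1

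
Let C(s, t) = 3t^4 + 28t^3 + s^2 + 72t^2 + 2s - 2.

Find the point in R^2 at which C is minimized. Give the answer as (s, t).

C(s,t) separates as P(s) + Q(t) − 2, so its minimum is min P + min Q − 2.
P'(s) = 2s + 2 vanishes at s ∈ {-1}; Q'(t) = 12t(t + 3)(t + 4) vanishes at t ∈ {-4, -3, 0}.
Local minima of P (where P''>0): P(-1)=-1. Local minima of Q: Q(-4)=128, Q(0)=0.
So the global minimum of C is P(-1) + Q(0) − 2 = -1 + 0 − 2 = -3, attained at (-1, 0).

(-1, 0)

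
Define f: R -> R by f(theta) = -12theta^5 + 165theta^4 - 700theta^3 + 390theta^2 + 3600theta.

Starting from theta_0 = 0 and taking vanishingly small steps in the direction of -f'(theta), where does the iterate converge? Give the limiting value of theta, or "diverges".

f'(theta) = -60(theta - 5)(theta - 4)(theta - 3)(theta + 1), so f'(0) = 3600.
Gradient descent moves in the -f' direction, i.e. theta is decreasing.
The nearest critical point in that direction is theta = -1, where f'' = 7200 > 0 (a local minimum). The iterate converges there.

-1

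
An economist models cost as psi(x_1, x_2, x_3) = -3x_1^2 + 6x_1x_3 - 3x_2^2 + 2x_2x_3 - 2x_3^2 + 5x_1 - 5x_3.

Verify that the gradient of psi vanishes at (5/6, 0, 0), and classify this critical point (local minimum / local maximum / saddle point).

saddle point

∇psi = (-6x_1 + 6x_3 + 5, -6x_2 + 2x_3, 6x_1 + 2x_2 - 4x_3 - 5); substituting (5/6, 0, 0) gives ∇psi = (0, 0, 0), so (5/6, 0, 0) is indeed a critical point.
The Hessian is constant: H = [[-6, 0, 6], [0, -6, 2], [6, 2, -4]].
Leading principal minors: Δ₁ = -6, Δ₂ = 36, Δ₃ = 96.
The minors fit neither the all-positive nor the alternating-sign pattern, so H is indefinite: a saddle point.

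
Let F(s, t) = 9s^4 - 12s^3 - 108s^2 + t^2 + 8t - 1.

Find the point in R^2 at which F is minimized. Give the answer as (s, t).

(3, -4)

F(s,t) separates as P(s) + Q(t) − 1, so its minimum is min P + min Q − 1.
P'(s) = 36s(s - 3)(s + 2) vanishes at s ∈ {-2, 0, 3}; Q'(t) = 2(t + 4) vanishes at t ∈ {-4}.
Local minima of P (where P''>0): P(-2)=-192, P(3)=-567. Local minima of Q: Q(-4)=-16.
So the global minimum of F is P(3) + Q(-4) − 1 = -567 − 16 − 1 = -584, attained at (3, -4).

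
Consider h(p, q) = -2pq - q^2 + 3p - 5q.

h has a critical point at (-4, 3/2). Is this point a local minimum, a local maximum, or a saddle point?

The Hessian of h is constant: H = [[0, -2], [-2, -2]].
det(H) = 0·(-2) − (-2)² = -4.
Since det(H) < 0, H is indefinite and the critical point is a saddle point.

saddle point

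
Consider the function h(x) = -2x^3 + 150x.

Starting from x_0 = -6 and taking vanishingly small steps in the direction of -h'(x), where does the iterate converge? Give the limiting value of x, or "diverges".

h'(x) = -6(x - 5)(x + 5), so h'(-6) = -66.
Gradient descent moves in the -h' direction, i.e. x is increasing.
The nearest critical point in that direction is x = -5, where h'' = 60 > 0 (a local minimum). The iterate converges there.

-5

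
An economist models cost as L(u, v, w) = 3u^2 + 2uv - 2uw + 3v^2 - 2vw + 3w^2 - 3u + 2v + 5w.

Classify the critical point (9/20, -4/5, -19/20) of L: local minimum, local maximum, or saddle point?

The Hessian is constant: H = [[6, 2, -2], [2, 6, -2], [-2, -2, 6]].
Leading principal minors: Δ₁ = 6, Δ₂ = 32, Δ₃ = 160.
All leading minors are positive, so H is positive definite: a local minimum.

local minimum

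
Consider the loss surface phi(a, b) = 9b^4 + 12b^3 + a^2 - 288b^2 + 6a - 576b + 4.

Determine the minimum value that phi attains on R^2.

-3845

phi(a,b) separates as P(a) + Q(b) + 4, so its minimum is min P + min Q + 4.
P'(a) = 2a + 6 vanishes at a ∈ {-3}; Q'(b) = 36(b - 4)(b + 1)(b + 4) vanishes at b ∈ {-4, -1, 4}.
Local minima of P (where P''>0): P(-3)=-9. Local minima of Q: Q(-4)=-768, Q(4)=-3840.
So the global minimum of phi is P(-3) + Q(4) + 4 = -9 − 3840 + 4 = -3845, attained at (-3, 4).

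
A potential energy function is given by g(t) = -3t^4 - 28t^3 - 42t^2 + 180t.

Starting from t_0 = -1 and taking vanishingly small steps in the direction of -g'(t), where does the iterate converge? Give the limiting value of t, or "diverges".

g'(t) = -12(t - 1)(t + 3)(t + 5), so g'(-1) = 192.
Gradient descent moves in the -g' direction, i.e. t is decreasing.
The nearest critical point in that direction is t = -3, where g'' = 96 > 0 (a local minimum). The iterate converges there.

-3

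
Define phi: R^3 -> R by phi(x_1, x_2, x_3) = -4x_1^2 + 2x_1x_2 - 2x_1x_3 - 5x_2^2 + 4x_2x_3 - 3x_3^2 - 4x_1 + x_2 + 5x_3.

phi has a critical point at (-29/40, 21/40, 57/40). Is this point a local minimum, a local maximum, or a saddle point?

The Hessian is constant: H = [[-8, 2, -2], [2, -10, 4], [-2, 4, -6]].
Leading principal minors: Δ₁ = -8, Δ₂ = 76, Δ₃ = -320.
The minors alternate sign starting negative (−, +, −), so H is negative definite: a local maximum.

local maximum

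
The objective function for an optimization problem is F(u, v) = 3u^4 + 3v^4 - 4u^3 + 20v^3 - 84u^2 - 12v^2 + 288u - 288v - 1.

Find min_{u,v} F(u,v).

-1889

F(u,v) separates as P(u) + Q(v) − 1, so its minimum is min P + min Q − 1.
P'(u) = 12(u - 3)(u - 2)(u + 4) vanishes at u ∈ {-4, 2, 3}; Q'(v) = 12(v - 2)(v + 3)(v + 4) vanishes at v ∈ {-4, -3, 2}.
Local minima of P (where P''>0): P(-4)=-1472, P(3)=243. Local minima of Q: Q(-4)=448, Q(2)=-416.
So the global minimum of F is P(-4) + Q(2) − 1 = -1472 − 416 − 1 = -1889, attained at (-4, 2).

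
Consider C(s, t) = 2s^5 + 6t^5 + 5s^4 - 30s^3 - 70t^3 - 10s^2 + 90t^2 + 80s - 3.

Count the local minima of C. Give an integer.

C separates as a function of s plus a function of t, so ∇C=0 decouples.
∂C/∂s = 10(s - 2)(s - 1)(s + 1)(s + 4) = 0 at s ∈ {-4, -1, 1, 2}; ∂C/∂t = 30t(t - 2)(t - 1)(t + 3) = 0 at t ∈ {-3, 0, 1, 2}.
The Hessian is diagonal: diag(C_ss, C_tt). Second derivatives: C_ss(-4)=-900, C_ss(-1)=180, C_ss(1)=-100, C_ss(2)=180; C_tt(-3)=-1800, C_tt(0)=180, C_tt(1)=-120, C_tt(2)=300.
Local minima occur where both diagonal entries positive: (-1, 0), (-1, 2), (2, 0), (2, 2). Count: 4.

4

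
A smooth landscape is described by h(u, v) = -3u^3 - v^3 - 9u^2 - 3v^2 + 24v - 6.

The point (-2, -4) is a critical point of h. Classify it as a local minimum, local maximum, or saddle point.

The mixed partial ∂²h/∂u∂v is 0, so the Hessian at any point is diag(h_uu, h_vv) = diag(-18(u + 1), -6(v + 1)).
At (-2, -4): H = diag(18, 18).
Both eigenvalues are positive, so H is positive definite: a local minimum.

local minimum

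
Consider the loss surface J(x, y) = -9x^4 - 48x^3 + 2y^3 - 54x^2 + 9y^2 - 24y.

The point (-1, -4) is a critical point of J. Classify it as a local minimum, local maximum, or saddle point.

The mixed partial ∂²J/∂x∂y is 0, so the Hessian at any point is diag(J_xx, J_yy) = diag(-36(3x^2 + 8x + 3), 6(2y + 3)).
At (-1, -4): H = diag(72, -30).
The eigenvalues have opposite signs, so H is indefinite: a saddle point.

saddle point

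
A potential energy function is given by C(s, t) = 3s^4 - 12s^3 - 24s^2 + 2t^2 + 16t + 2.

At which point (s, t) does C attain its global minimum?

(4, -4)

C(s,t) separates as P(s) + Q(t) + 2, so its minimum is min P + min Q + 2.
P'(s) = 12s(s - 4)(s + 1) vanishes at s ∈ {-1, 0, 4}; Q'(t) = 4(t + 4) vanishes at t ∈ {-4}.
Local minima of P (where P''>0): P(-1)=-9, P(4)=-384. Local minima of Q: Q(-4)=-32.
So the global minimum of C is P(4) + Q(-4) + 2 = -384 − 32 + 2 = -414, attained at (4, -4).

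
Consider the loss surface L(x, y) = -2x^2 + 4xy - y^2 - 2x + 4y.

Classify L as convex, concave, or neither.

neither

L is quadratic, so its Hessian is the constant matrix H = [[-4, 4], [4, -2]].
det(H) = -8, tr(H) = -6.
det(H) < 0, so H is indefinite: neither convex nor concave.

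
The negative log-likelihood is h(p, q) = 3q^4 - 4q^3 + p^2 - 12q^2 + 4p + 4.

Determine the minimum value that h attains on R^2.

h(p,q) separates as A(p) + B(q) + 4, so its minimum is min A + min B + 4.
A'(p) = 2p + 4 vanishes at p ∈ {-2}; B'(q) = 12q(q - 2)(q + 1) vanishes at q ∈ {-1, 0, 2}.
Local minima of A (where A''>0): A(-2)=-4. Local minima of B: B(-1)=-5, B(2)=-32.
So the global minimum of h is A(-2) + B(2) + 4 = -4 − 32 + 4 = -32, attained at (-2, 2).

-32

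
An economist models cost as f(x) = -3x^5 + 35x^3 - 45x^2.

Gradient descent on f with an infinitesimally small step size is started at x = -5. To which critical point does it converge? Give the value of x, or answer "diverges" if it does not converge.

-3

f'(x) = -15x(x - 2)(x - 1)(x + 3), so f'(-5) = -6300.
Gradient descent moves in the -f' direction, i.e. x is increasing.
The nearest critical point in that direction is x = -3, where f'' = 900 > 0 (a local minimum). The iterate converges there.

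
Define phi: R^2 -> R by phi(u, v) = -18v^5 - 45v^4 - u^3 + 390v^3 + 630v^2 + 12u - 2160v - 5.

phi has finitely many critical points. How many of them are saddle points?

phi separates as a function of u plus a function of v, so ∇phi=0 decouples.
∂phi/∂u = -3(u - 2)(u + 2) = 0 at u ∈ {-2, 2}; ∂phi/∂v = -90(v - 3)(v - 1)(v + 2)(v + 4) = 0 at v ∈ {-4, -2, 1, 3}.
The Hessian is diagonal: diag(phi_uu, phi_vv). Second derivatives: phi_uu(-2)=12, phi_uu(2)=-12; phi_vv(-4)=6300, phi_vv(-2)=-2700, phi_vv(1)=2700, phi_vv(3)=-6300.
Saddle points occur where the two diagonal entries have opposite signs: (-2, -2), (-2, 3), (2, -4), (2, 1). Count: 4.

4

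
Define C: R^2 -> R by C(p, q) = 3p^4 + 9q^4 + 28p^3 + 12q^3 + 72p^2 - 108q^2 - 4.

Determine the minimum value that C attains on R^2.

C(p,q) separates as A(p) + B(q) − 4, so its minimum is min A + min B − 4.
A'(p) = 12p(p + 3)(p + 4) vanishes at p ∈ {-4, -3, 0}; B'(q) = 36q(q - 2)(q + 3) vanishes at q ∈ {-3, 0, 2}.
Local minima of A (where A''>0): A(-4)=128, A(0)=0. Local minima of B: B(-3)=-567, B(2)=-192.
So the global minimum of C is A(0) + B(-3) − 4 = 0 − 567 − 4 = -571, attained at (0, -3).

-571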